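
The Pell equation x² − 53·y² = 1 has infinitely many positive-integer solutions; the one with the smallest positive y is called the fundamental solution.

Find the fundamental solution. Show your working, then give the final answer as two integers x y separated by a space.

66249 9100

√53 → a₀=7, period (3,1,1,3,14); ℓ=5 odd so k=9
i=0: a=7 ⇒ p=7, q=1
i=1: a=3 ⇒ p=22, q=3
i=2: a=1 ⇒ p=29, q=4
…
i=4: a=3 ⇒ p=182, q=25
i=5: a=14 ⇒ p=2599, q=357
i=6: a=3 ⇒ p=7979, q=1096
i=7: a=1 ⇒ p=10578, q=1453
i=8: a=1 ⇒ p=18557, q=2549
i=9: a=3 ⇒ p=66249, q=9100
→ (66249, 9100).  Check: 66249²=4388930001, 53·9100²=4388930000, difference 1.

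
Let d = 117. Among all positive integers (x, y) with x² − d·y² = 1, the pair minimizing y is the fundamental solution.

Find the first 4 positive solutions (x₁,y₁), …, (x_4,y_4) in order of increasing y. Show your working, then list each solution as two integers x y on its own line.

649 60
842401 77880
1093435849 101088180
1419278889601 131212379760

d=117: √d = [10; 1,4,2,4,1,20] (ℓ=6, even), read p_5/q_5
k=0  a_k=10  p_k/q_k = 10/1
…
k=2  a_k=4  p_k/q_k = 54/5
…
k=4  a_k=4  p_k/q_k = 530/49
k=5  a_k=1  p_k/q_k = 649/60
(x₁, y₁) = (649, 60);  649² − 117·60² = 1 ✓
n=2: (649,60)∘(649,60) = (649·649+117·60·60, 649·60+60·649) = (842401,77880)
n=3: (842401,77880)∘(649,60) = (649·842401+117·60·77880, 649·77880+60·842401) = (1093435849,101088180)
n=4: (1093435849,101088180)∘(649,60) = (649·1093435849+117·60·101088180, 649·101088180+60·1093435849) = (1419278889601,131212379760)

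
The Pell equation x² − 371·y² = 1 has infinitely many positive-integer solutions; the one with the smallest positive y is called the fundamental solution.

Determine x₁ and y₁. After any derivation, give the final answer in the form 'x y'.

√371 = [19; 3,1,4,1,3,38, …], period ℓ=6 (even) → k=5
step 0: (19, 1)  from 19·(1,0) + (0,1)
step 1: (58, 3)  from 3·(19,1) + (1,0)
…
step 3: (366, 19)  from 4·(77,4) + (58,3)
step 4: (443, 23)  from 1·(366,19) + (77,4)
step 5: (1695, 88)  from 3·(443,23) + (366,19)
fundamental: x₁=1695, y₁=88  (since 2873025 − 371·7744 = 1)

1695 88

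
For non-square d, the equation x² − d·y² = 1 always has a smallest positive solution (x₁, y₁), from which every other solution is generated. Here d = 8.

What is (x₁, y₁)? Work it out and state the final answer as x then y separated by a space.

d=8: √d = [2; 1,4] (ℓ=2, even), read p_1/q_1
k=0  a_k=2  p_k/q_k = 2/1
k=1  a_k=1  p_k/q_k = 3/1
(x₁, y₁) = (3, 1);  3² − 8·1² = 1 ✓

3 1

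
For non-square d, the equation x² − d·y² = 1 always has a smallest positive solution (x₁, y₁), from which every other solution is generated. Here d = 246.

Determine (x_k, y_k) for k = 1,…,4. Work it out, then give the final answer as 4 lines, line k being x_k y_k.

88805 5662
15772656049 1005627820
2801381440774085 178609557104538
497553357680112580801 31722843436331366360

d=246: √d = [15; 1,2,5,1,14,1,5,2,1,30] (ℓ=10, even), read p_9/q_9
a_0=15:  p_0=15·1+0=15,  q_0=15·0+1=1
…
a_2=2:  p_2=2·16+15=47,  q_2=2·1+1=3
…
a_8=2:  p_8=2·28028+4721=60777,  q_8=2·1787+301=3875
a_9=1:  p_9=1·60777+28028=88805,  q_9=1·3875+1787=5662
fundamental: x₁=88805, y₁=5662  (since 7886328025 − 246·32058244 = 1)
(88805+5662√246)^2 = 15772656049 + 1005627820√246
(88805+5662√246)^3 = 2801381440774085 + 178609557104538√246
(88805+5662√246)^4 = 497553357680112580801 + 31722843436331366360√246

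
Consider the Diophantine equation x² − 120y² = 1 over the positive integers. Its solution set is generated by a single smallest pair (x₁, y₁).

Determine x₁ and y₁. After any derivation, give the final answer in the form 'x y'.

11 1

[10; 1,20] for √120; ℓ=2 ⇒ convergent index 1
k=0  a_k=10  p_k/q_k = 10/1
k=1  a_k=1  p_k/q_k = 11/1
fundamental: x₁=11, y₁=1  (since 121 − 120·1 = 1)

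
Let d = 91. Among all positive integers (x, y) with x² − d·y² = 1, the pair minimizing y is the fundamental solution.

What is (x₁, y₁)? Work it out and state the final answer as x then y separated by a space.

√91 = [9; 1,1,5,1,5,1,1,18, …], period ℓ=8 (even) → k=7
k=0  a_k=9  p_k/q_k = 9/1
k=1  a_k=1  p_k/q_k = 10/1
k=2  a_k=1  p_k/q_k = 19/2
k=3  a_k=5  p_k/q_k = 105/11
k=4  a_k=1  p_k/q_k = 124/13
k=5  a_k=5  p_k/q_k = 725/76
k=6  a_k=1  p_k/q_k = 849/89
k=7  a_k=1  p_k/q_k = 1574/165
fundamental: x₁=1574, y₁=165  (since 2477476 − 91·27225 = 1)

1574 165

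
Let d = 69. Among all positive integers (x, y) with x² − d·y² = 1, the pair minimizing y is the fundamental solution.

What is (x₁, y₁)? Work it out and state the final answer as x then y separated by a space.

[8; 3,3,1,4,1,3,3,16] for √69; ℓ=8 ⇒ convergent index 7
k=0  a_k=8  p_k/q_k = 8/1
k=1  a_k=3  p_k/q_k = 25/3
…
k=3  a_k=1  p_k/q_k = 108/13
…
k=5  a_k=1  p_k/q_k = 623/75
k=6  a_k=3  p_k/q_k = 2384/287
k=7  a_k=3  p_k/q_k = 7775/936
→ (7775, 936).  Check: 7775²=60450625, 69·936²=60450624, difference 1.

7775 936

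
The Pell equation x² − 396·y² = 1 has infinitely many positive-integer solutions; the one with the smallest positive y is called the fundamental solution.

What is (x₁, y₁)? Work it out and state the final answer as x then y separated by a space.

199 10

√396 = [19; 1,8,1,38, …], period ℓ=4 (even) → k=3
step 0: (19, 1)  from 19·(1,0) + (0,1)
step 1: (20, 1)  from 1·(19,1) + (1,0)
step 2: (179, 9)  from 8·(20,1) + (19,1)
step 3: (199, 10)  from 1·(179,9) + (20,1)
→ (199, 10).  Check: 199²=39601, 396·10²=39600, difference 1.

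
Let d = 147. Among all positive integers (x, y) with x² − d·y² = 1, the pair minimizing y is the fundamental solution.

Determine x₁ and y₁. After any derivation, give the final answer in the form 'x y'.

97 8

[12; 8,24] for √147; ℓ=2 ⇒ convergent index 1
i=0: a=12 ⇒ p=12, q=1
i=1: a=8 ⇒ p=97, q=8
→ (97, 8).  Check: 97²=9409, 147·8²=9408, difference 1.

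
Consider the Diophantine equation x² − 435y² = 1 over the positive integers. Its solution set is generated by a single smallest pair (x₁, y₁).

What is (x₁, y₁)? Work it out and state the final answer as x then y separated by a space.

146 7

√435 = [20; 1,5,1,40, …], period ℓ=4 (even) → k=3
a_0=20:  p_0=20·1+0=20,  q_0=20·0+1=1
a_1=1:  p_1=1·20+1=21,  q_1=1·1+0=1
a_2=5:  p_2=5·21+20=125,  q_2=5·1+1=6
a_3=1:  p_3=1·125+21=146,  q_3=1·6+1=7
fundamental: x₁=146, y₁=7  (since 21316 − 435·49 = 1)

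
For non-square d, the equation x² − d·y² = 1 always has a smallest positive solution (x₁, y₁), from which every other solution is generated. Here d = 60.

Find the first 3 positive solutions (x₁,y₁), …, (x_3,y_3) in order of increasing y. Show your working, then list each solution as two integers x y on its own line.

√60 → a₀=7, period (1,2,1,14); ℓ=4 even so k=3
step 0: (7, 1)  from 7·(1,0) + (0,1)
…
step 2: (23, 3)  from 2·(8,1) + (7,1)
step 3: (31, 4)  from 1·(23,3) + (8,1)
fundamental: x₁=31, y₁=4  (since 961 − 60·16 = 1)
(x_2, y_2) = (31·31 + 60·4·4, 31·4 + 4·31) = (1921, 248)
(x_3, y_3) = (31·1921 + 60·4·248, 31·248 + 4·1921) = (119071, 15372)

31 4
1921 248
119071 15372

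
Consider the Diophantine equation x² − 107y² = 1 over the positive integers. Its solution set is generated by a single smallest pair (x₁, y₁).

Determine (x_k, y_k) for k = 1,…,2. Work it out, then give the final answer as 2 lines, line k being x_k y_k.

d=107: √d = [10; 2,1,9,1,2,20] (ℓ=6, even), read p_5/q_5
a_0=10:  p_0=10·1+0=10,  q_0=10·0+1=1
a_1=2:  p_1=2·10+1=21,  q_1=2·1+0=2
…
a_3=9:  p_3=9·31+21=300,  q_3=9·3+2=29
a_4=1:  p_4=1·300+31=331,  q_4=1·29+3=32
a_5=2:  p_5=2·331+300=962,  q_5=2·32+29=93
fundamental: x₁=962, y₁=93  (since 925444 − 107·8649 = 1)
(962+93√107)^2 = 1850887 + 178932√107

962 93
1850887 178932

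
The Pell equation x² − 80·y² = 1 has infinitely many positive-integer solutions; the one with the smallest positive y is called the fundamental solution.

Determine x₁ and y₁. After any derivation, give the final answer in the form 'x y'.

[8; 1,16] for √80; ℓ=2 ⇒ convergent index 1
i=0: a=8 ⇒ p=8, q=1
i=1: a=1 ⇒ p=9, q=1
fundamental: x₁=9, y₁=1  (since 81 − 80·1 = 1)

9 1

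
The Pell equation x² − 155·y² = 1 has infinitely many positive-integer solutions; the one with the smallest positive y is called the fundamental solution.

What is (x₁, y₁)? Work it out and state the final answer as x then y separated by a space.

249 20

√155 = [12; 2,4,2,24, …], period ℓ=4 (even) → k=3
a_0=12:  p_0=12·1+0=12,  q_0=12·0+1=1
a_1=2:  p_1=2·12+1=25,  q_1=2·1+0=2
a_2=4:  p_2=4·25+12=112,  q_2=4·2+1=9
a_3=2:  p_3=2·112+25=249,  q_3=2·9+2=20
(x₁, y₁) = (249, 20);  249² − 155·20² = 1 ✓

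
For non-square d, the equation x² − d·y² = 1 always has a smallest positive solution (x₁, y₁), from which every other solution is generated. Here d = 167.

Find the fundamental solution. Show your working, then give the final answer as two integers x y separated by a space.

168 13

√167 → a₀=12, period (1,11,1,24); ℓ=4 even so k=3
i=0: a=12 ⇒ p=12, q=1
i=1: a=1 ⇒ p=13, q=1
i=2: a=11 ⇒ p=155, q=12
i=3: a=1 ⇒ p=168, q=13
→ (168, 13).  Check: 168²=28224, 167·13²=28223, difference 1.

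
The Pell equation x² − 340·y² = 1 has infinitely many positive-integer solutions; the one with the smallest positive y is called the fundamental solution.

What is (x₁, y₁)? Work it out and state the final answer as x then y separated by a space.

285769 15498

√340 → a₀=18, period (2,3,1,1,1,…,3,2,36); ℓ=14 even so k=13
a_0=18:  p_0=18·1+0=18,  q_0=18·0+1=1
a_1=2:  p_1=2·18+1=37,  q_1=2·1+0=2
…
a_3=1:  p_3=1·129+37=166,  q_3=1·7+2=9
…
a_5=1:  p_5=1·295+166=461,  q_5=1·16+9=25
a_6=1:  p_6=1·461+295=756,  q_6=1·25+16=41
a_7=8:  p_7=8·756+461=6509,  q_7=8·41+25=353
…
a_10=1:  p_10=1·13774+7265=21039,  q_10=1·747+394=1141
…
a_12=3:  p_12=3·34813+21039=125478,  q_12=3·1888+1141=6805
a_13=2:  p_13=2·125478+34813=285769,  q_13=2·6805+1888=15498
fundamental: x₁=285769, y₁=15498  (since 81663921361 − 340·240188004 = 1)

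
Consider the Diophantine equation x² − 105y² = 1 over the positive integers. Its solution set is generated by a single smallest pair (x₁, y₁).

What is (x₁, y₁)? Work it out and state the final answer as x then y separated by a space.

41 4

√105 → a₀=10, period (4,20); ℓ=2 even so k=1
a_0=10:  p_0=10·1+0=10,  q_0=10·0+1=1
a_1=4:  p_1=4·10+1=41,  q_1=4·1+0=4
fundamental: x₁=41, y₁=4  (since 1681 − 105·16 = 1)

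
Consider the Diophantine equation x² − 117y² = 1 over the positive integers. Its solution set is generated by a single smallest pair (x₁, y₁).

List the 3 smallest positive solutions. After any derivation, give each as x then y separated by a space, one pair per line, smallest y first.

d=117: √d = [10; 1,4,2,4,1,20] (ℓ=6, even), read p_5/q_5
a_0=10:  p_0=10·1+0=10,  q_0=10·0+1=1
a_1=1:  p_1=1·10+1=11,  q_1=1·1+0=1
a_2=4:  p_2=4·11+10=54,  q_2=4·1+1=5
…
a_4=4:  p_4=4·119+54=530,  q_4=4·11+5=49
a_5=1:  p_5=1·530+119=649,  q_5=1·49+11=60
(x₁, y₁) = (649, 60);  649² − 117·60² = 1 ✓
(649+60√117)^2 = 842401 + 77880√117
(649+60√117)^3 = 1093435849 + 101088180√117

649 60
842401 77880
1093435849 101088180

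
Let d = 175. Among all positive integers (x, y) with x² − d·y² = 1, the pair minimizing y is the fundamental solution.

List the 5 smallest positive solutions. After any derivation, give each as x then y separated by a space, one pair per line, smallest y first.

2024 153
8193151 619344
33165873224 2507104359
134255446617601 10148757825888
543466014742175624 41082169172090265

[13; 4,2,1,2,4,26] for √175; ℓ=6 ⇒ convergent index 5
i=0: a=13 ⇒ p=13, q=1
…
i=4: a=2 ⇒ p=463, q=35
i=5: a=4 ⇒ p=2024, q=153
(x₁, y₁) = (2024, 153);  2024² − 175·153² = 1 ✓
(x_2, y_2) = (2024·2024 + 175·153·153, 2024·153 + 153·2024) = (8193151, 619344)
(x_3, y_3) = (2024·8193151 + 175·153·619344, 2024·619344 + 153·8193151) = (33165873224, 2507104359)
(x_4, y_4) = (2024·33165873224 + 175·153·2507104359, 2024·2507104359 + 153·33165873224) = (134255446617601, 10148757825888)
(x_5, y_5) = (2024·134255446617601 + 175·153·10148757825888, 2024·10148757825888 + 153·134255446617601) = (543466014742175624, 41082169172090265)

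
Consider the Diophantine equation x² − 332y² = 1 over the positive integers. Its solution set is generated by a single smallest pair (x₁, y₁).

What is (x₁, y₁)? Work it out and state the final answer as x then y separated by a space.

13447 738

d=332: √d = [18; 4,1,1,8,1,1,4,36] (ℓ=8, even), read p_7/q_7
i=0: a=18 ⇒ p=18, q=1
i=1: a=4 ⇒ p=73, q=4
i=2: a=1 ⇒ p=91, q=5
…
i=5: a=1 ⇒ p=1567, q=86
i=6: a=1 ⇒ p=2970, q=163
i=7: a=4 ⇒ p=13447, q=738
(x₁, y₁) = (13447, 738);  13447² − 332·738² = 1 ✓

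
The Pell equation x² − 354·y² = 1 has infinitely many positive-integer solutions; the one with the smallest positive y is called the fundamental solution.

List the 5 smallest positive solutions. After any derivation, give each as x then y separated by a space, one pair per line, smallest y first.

258065 13716
133195088449 7079239080
68745981000924305 3653807666346684
35481863173873866451201 1885839750824434773840
18313254039862772710457447825 973338470589361712155692516

√354 → a₀=18, period (1,4,2,2,18,2,2,4,1,36); ℓ=10 even so k=9
a_0=18:  p_0=18·1+0=18,  q_0=18·0+1=1
…
a_2=4:  p_2=4·19+18=94,  q_2=4·1+1=5
a_3=2:  p_3=2·94+19=207,  q_3=2·5+1=11
a_4=2:  p_4=2·207+94=508,  q_4=2·11+5=27
a_5=18:  p_5=18·508+207=9351,  q_5=18·27+11=497
…
a_8=4:  p_8=4·47771+19210=210294,  q_8=4·2539+1021=11177
a_9=1:  p_9=1·210294+47771=258065,  q_9=1·11177+2539=13716
(x₁, y₁) = (258065, 13716);  258065² − 354·13716² = 1 ✓
(258065+13716√354)^2 = 133195088449 + 7079239080√354
(258065+13716√354)^3 = 68745981000924305 + 3653807666346684√354
(258065+13716√354)^4 = 35481863173873866451201 + 1885839750824434773840√354
(258065+13716√354)^5 = 18313254039862772710457447825 + 973338470589361712155692516√354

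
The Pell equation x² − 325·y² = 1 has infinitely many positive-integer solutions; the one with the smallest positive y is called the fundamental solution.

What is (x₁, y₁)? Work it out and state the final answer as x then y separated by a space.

[18; 36] for √325; ℓ=1 ⇒ convergent index 1
k=0  a_k=18  p_k/q_k = 18/1
k=1  a_k=36  p_k/q_k = 649/36
(x₁, y₁) = (649, 36);  649² − 325·36² = 1 ✓

649 36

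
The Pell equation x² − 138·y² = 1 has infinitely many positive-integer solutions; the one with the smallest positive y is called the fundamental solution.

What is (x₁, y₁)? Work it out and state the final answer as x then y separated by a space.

√138 = [11; 1,2,1,22, …], period ℓ=4 (even) → k=3
k=0  a_k=11  p_k/q_k = 11/1
k=1  a_k=1  p_k/q_k = 12/1
k=2  a_k=2  p_k/q_k = 35/3
k=3  a_k=1  p_k/q_k = 47/4
→ (47, 4).  Check: 47²=2209, 138·4²=2208, difference 1.

47 4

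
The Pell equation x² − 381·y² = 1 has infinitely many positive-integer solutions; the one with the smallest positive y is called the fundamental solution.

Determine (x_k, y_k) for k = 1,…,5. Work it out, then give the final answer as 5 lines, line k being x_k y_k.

1015 52
2060449 105560
4182710455 214286748
8490900163201 435001992880
17236523148587575 883053831259652

d=381: √d = [19; 1,1,12,1,1,38] (ℓ=6, even), read p_5/q_5
i=0: a=19 ⇒ p=19, q=1
i=1: a=1 ⇒ p=20, q=1
i=2: a=1 ⇒ p=39, q=2
i=3: a=12 ⇒ p=488, q=25
i=4: a=1 ⇒ p=527, q=27
i=5: a=1 ⇒ p=1015, q=52
(x₁, y₁) = (1015, 52);  1015² − 381·52² = 1 ✓
(x_2, y_2) = (1015·1015 + 381·52·52, 1015·52 + 52·1015) = (2060449, 105560)
(x_3, y_3) = (1015·2060449 + 381·52·105560, 1015·105560 + 52·2060449) = (4182710455, 214286748)
(x_4, y_4) = (1015·4182710455 + 381·52·214286748, 1015·214286748 + 52·4182710455) = (8490900163201, 435001992880)
(x_5, y_5) = (1015·8490900163201 + 381·52·435001992880, 1015·435001992880 + 52·8490900163201) = (17236523148587575, 883053831259652)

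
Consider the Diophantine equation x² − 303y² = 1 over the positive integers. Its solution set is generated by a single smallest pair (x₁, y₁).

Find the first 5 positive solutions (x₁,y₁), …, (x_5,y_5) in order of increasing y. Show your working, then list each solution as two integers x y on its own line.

√303 → a₀=17, period (2,2,5,2,2,34); ℓ=6 even so k=5
step 0: (17, 1)  from 17·(1,0) + (0,1)
…
step 2: (87, 5)  from 2·(35,2) + (17,1)
step 3: (470, 27)  from 5·(87,5) + (35,2)
step 4: (1027, 59)  from 2·(470,27) + (87,5)
step 5: (2524, 145)  from 2·(1027,59) + (470,27)
(x₁, y₁) = (2524, 145);  2524² − 303·145² = 1 ✓
k=2:  x_2 = 2524·2524+303·145·145 = 12741151,  y_2 = 2524·145+145·2524 = 731960
k=3:  x_3 = 2524·12741151+303·145·731960 = 64317327724,  y_3 = 2524·731960+145·12741151 = 3694933935
k=4:  x_4 = 2524·64317327724+303·145·3694933935 = 324673857609601,  y_4 = 2524·3694933935+145·64317327724 = 18652025771920
k=5:  x_5 = 2524·324673857609601+303·145·18652025771920 = 1638953568895938124,  y_5 = 2524·18652025771920+145·324673857609601 = 94155422401718225

2524 145
12741151 731960
64317327724 3694933935
324673857609601 18652025771920
1638953568895938124 94155422401718225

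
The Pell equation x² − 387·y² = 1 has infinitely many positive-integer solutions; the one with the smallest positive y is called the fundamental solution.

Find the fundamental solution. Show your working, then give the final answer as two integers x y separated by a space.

3482 177

d=387: √d = [19; 1,2,19,2,1,38] (ℓ=6, even), read p_5/q_5
i=0: a=19 ⇒ p=19, q=1
i=1: a=1 ⇒ p=20, q=1
i=2: a=2 ⇒ p=59, q=3
i=3: a=19 ⇒ p=1141, q=58
i=4: a=2 ⇒ p=2341, q=119
i=5: a=1 ⇒ p=3482, q=177
→ (3482, 177).  Check: 3482²=12124324, 387·177²=12124323, difference 1.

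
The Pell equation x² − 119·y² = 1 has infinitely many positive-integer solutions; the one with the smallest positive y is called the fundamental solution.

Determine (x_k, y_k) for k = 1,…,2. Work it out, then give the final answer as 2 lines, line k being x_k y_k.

120 11
28799 2640

√119 = [10; 1,9,1,20, …], period ℓ=4 (even) → k=3
a_0=10:  p_0=10·1+0=10,  q_0=10·0+1=1
a_1=1:  p_1=1·10+1=11,  q_1=1·1+0=1
a_2=9:  p_2=9·11+10=109,  q_2=9·1+1=10
a_3=1:  p_3=1·109+11=120,  q_3=1·10+1=11
fundamental: x₁=120, y₁=11  (since 14400 − 119·121 = 1)
k=2:  x_2 = 120·120+119·11·11 = 28799,  y_2 = 120·11+11·120 = 2640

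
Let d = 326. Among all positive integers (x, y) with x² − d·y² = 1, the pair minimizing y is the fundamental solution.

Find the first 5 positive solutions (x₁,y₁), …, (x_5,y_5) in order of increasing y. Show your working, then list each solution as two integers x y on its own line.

325 18
211249 11700
137311525 7604982
89252280001 4943226600
58013844689125 3213089685018

√326 = [18; 18,36, …], period ℓ=2 (even) → k=1
step 0: (18, 1)  from 18·(1,0) + (0,1)
step 1: (325, 18)  from 18·(18,1) + (1,0)
fundamental: x₁=325, y₁=18  (since 105625 − 326·324 = 1)
(325+18√326)^2 = 211249 + 11700√326
(325+18√326)^3 = 137311525 + 7604982√326
(325+18√326)^4 = 89252280001 + 4943226600√326
(325+18√326)^5 = 58013844689125 + 3213089685018√326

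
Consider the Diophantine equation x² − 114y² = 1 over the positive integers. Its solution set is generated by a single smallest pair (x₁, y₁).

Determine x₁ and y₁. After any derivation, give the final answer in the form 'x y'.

1025 96

√114 = [10; 1,2,10,2,1,20, …], period ℓ=6 (even) → k=5
step 0: (10, 1)  from 10·(1,0) + (0,1)
…
step 4: (694, 65)  from 2·(331,31) + (32,3)
step 5: (1025, 96)  from 1·(694,65) + (331,31)
→ (1025, 96).  Check: 1025²=1050625, 114·96²=1050624, difference 1.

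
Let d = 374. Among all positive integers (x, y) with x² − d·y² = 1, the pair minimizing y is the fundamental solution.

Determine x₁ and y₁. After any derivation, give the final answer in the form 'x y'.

3365 174

√374 → a₀=19, period (2,1,18,1,2,38); ℓ=6 even so k=5
step 0: (19, 1)  from 19·(1,0) + (0,1)
step 1: (39, 2)  from 2·(19,1) + (1,0)
step 2: (58, 3)  from 1·(39,2) + (19,1)
…
step 4: (1141, 59)  from 1·(1083,56) + (58,3)
step 5: (3365, 174)  from 2·(1141,59) + (1083,56)
→ (3365, 174).  Check: 3365²=11323225, 374·174²=11323224, difference 1.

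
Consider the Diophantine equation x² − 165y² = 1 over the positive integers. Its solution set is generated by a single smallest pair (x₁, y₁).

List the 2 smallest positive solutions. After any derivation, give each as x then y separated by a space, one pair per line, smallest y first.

d=165: √d = [12; 1,5,2,5,1,24] (ℓ=6, even), read p_5/q_5
i=0: a=12 ⇒ p=12, q=1
i=1: a=1 ⇒ p=13, q=1
i=2: a=5 ⇒ p=77, q=6
i=3: a=2 ⇒ p=167, q=13
i=4: a=5 ⇒ p=912, q=71
i=5: a=1 ⇒ p=1079, q=84
fundamental: x₁=1079, y₁=84  (since 1164241 − 165·7056 = 1)
(1079+84√165)^2 = 2328481 + 181272√165

1079 84
2328481 181272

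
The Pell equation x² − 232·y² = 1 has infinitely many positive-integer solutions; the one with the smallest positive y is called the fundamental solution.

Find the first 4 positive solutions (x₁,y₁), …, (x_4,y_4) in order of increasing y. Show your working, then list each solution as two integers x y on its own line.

19603 1287
768555217 50458122
30131975818099 1978261129845
1181354243155834177 77559705806244948

d=232: √d = [15; 4,3,7,3,4,30] (ℓ=6, even), read p_5/q_5
k=0  a_k=15  p_k/q_k = 15/1
k=1  a_k=4  p_k/q_k = 61/4
k=2  a_k=3  p_k/q_k = 198/13
k=3  a_k=7  p_k/q_k = 1447/95
k=4  a_k=3  p_k/q_k = 4539/298
k=5  a_k=4  p_k/q_k = 19603/1287
fundamental: x₁=19603, y₁=1287  (since 384277609 − 232·1656369 = 1)
(x_2, y_2) = (19603·19603 + 232·1287·1287, 19603·1287 + 1287·19603) = (768555217, 50458122)
(x_3, y_3) = (19603·768555217 + 232·1287·50458122, 19603·50458122 + 1287·768555217) = (30131975818099, 1978261129845)
(x_4, y_4) = (19603·30131975818099 + 232·1287·1978261129845, 19603·1978261129845 + 1287·30131975818099) = (1181354243155834177, 77559705806244948)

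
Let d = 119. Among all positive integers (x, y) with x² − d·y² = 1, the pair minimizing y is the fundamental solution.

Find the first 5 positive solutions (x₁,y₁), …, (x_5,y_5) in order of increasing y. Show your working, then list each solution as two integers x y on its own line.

120 11
28799 2640
6911640 633589
1658764801 152058720
398096640600 36493459211

√119 = [10; 1,9,1,20, …], period ℓ=4 (even) → k=3
a_0=10:  p_0=10·1+0=10,  q_0=10·0+1=1
…
a_2=9:  p_2=9·11+10=109,  q_2=9·1+1=10
a_3=1:  p_3=1·109+11=120,  q_3=1·10+1=11
(x₁, y₁) = (120, 11);  120² − 119·11² = 1 ✓
(120+11√119)^2 = 28799 + 2640√119
(120+11√119)^3 = 6911640 + 633589√119
(120+11√119)^4 = 1658764801 + 152058720√119
(120+11√119)^5 = 398096640600 + 36493459211√119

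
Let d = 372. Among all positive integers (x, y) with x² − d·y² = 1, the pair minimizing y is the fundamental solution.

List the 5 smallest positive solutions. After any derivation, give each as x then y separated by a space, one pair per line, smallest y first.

12151 630
295293601 15310260
7176225079351 372069937890
174396621583094401 9042043615292520
4238186690536135053751 219739743566768883150

√372 → a₀=19, period (3,2,12,2,3,38); ℓ=6 even so k=5
step 0: (19, 1)  from 19·(1,0) + (0,1)
step 1: (58, 3)  from 3·(19,1) + (1,0)
step 2: (135, 7)  from 2·(58,3) + (19,1)
step 3: (1678, 87)  from 12·(135,7) + (58,3)
step 4: (3491, 181)  from 2·(1678,87) + (135,7)
step 5: (12151, 630)  from 3·(3491,181) + (1678,87)
(x₁, y₁) = (12151, 630);  12151² − 372·630² = 1 ✓
(12151+630√372)^2 = 295293601 + 15310260√372
(12151+630√372)^3 = 7176225079351 + 372069937890√372
(12151+630√372)^4 = 174396621583094401 + 9042043615292520√372
(12151+630√372)^5 = 4238186690536135053751 + 219739743566768883150√372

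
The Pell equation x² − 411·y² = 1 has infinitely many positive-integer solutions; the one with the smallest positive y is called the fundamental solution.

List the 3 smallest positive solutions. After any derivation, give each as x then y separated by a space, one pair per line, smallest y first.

49730 2453
4946145799 243975380
491943661118810 24265791292347

√411 → a₀=20, period (3,1,1,1,19,1,1,1,3,40); ℓ=10 even so k=9
step 0: (20, 1)  from 20·(1,0) + (0,1)
…
step 8: (13583, 670)  from 1·(8981,443) + (4602,227)
step 9: (49730, 2453)  from 3·(13583,670) + (8981,443)
fundamental: x₁=49730, y₁=2453  (since 2473072900 − 411·6017209 = 1)
k=2:  x_2 = 49730·49730+411·2453·2453 = 4946145799,  y_2 = 49730·2453+2453·49730 = 243975380
k=3:  x_3 = 49730·4946145799+411·2453·243975380 = 491943661118810,  y_3 = 49730·243975380+2453·4946145799 = 24265791292347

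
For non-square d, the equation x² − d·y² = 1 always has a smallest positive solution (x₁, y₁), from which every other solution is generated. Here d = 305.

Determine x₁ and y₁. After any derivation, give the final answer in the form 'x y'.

√305 → a₀=17, period (2,6,2,34); ℓ=4 even so k=3
i=0: a=17 ⇒ p=17, q=1
i=1: a=2 ⇒ p=35, q=2
i=2: a=6 ⇒ p=227, q=13
i=3: a=2 ⇒ p=489, q=28
(x₁, y₁) = (489, 28);  489² − 305·28² = 1 ✓

489 28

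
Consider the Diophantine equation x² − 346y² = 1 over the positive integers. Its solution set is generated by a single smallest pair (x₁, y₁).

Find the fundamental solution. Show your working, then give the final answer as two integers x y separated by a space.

√346 = [18; 1,1,1,1,36, …], period ℓ=5 (odd) → k=9
a_0=18:  p_0=18·1+0=18,  q_0=18·0+1=1
a_1=1:  p_1=1·18+1=19,  q_1=1·1+0=1
…
a_6=1:  p_6=1·3404+93=3497,  q_6=1·183+5=188
…
a_8=1:  p_8=1·6901+3497=10398,  q_8=1·371+188=559
a_9=1:  p_9=1·10398+6901=17299,  q_9=1·559+371=930
(x₁, y₁) = (17299, 930);  17299² − 346·930² = 1 ✓

17299 930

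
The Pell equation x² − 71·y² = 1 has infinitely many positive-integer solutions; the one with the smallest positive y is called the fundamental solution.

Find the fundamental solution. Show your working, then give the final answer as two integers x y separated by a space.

3480 413

[8; 2,2,1,7,1,2,2,16] for √71; ℓ=8 ⇒ convergent index 7
a_0=8:  p_0=8·1+0=8,  q_0=8·0+1=1
a_1=2:  p_1=2·8+1=17,  q_1=2·1+0=2
a_2=2:  p_2=2·17+8=42,  q_2=2·2+1=5
a_3=1:  p_3=1·42+17=59,  q_3=1·5+2=7
a_4=7:  p_4=7·59+42=455,  q_4=7·7+5=54
a_5=1:  p_5=1·455+59=514,  q_5=1·54+7=61
a_6=2:  p_6=2·514+455=1483,  q_6=2·61+54=176
a_7=2:  p_7=2·1483+514=3480,  q_7=2·176+61=413
→ (3480, 413).  Check: 3480²=12110400, 71·413²=12110399, difference 1.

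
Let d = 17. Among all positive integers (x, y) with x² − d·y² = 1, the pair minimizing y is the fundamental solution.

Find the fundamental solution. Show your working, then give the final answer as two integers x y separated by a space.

d=17: √d = [4; 8] (ℓ=1, odd), read p_1/q_1
k=0  a_k=4  p_k/q_k = 4/1
k=1  a_k=8  p_k/q_k = 33/8
fundamental: x₁=33, y₁=8  (since 1089 − 17·64 = 1)

33 8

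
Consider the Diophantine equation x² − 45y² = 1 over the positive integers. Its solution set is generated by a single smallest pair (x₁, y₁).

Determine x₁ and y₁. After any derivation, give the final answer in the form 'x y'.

√45 → a₀=6, period (1,2,2,2,1,12); ℓ=6 even so k=5
k=0  a_k=6  p_k/q_k = 6/1
k=1  a_k=1  p_k/q_k = 7/1
k=2  a_k=2  p_k/q_k = 20/3
…
k=4  a_k=2  p_k/q_k = 114/17
k=5  a_k=1  p_k/q_k = 161/24
(x₁, y₁) = (161, 24);  161² − 45·24² = 1 ✓

161 24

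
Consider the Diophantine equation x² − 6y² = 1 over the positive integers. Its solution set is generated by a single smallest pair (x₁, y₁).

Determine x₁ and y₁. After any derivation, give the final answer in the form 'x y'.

5 2

[2; 2,4] for √6; ℓ=2 ⇒ convergent index 1
a_0=2:  p_0=2·1+0=2,  q_0=2·0+1=1
a_1=2:  p_1=2·2+1=5,  q_1=2·1+0=2
fundamental: x₁=5, y₁=2  (since 25 − 6·4 = 1)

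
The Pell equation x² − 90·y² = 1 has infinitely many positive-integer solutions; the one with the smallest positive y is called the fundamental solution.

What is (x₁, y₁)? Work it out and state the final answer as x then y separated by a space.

19 2

√90 = [9; 2,18, …], period ℓ=2 (even) → k=1
k=0  a_k=9  p_k/q_k = 9/1
k=1  a_k=2  p_k/q_k = 19/2
→ (19, 2).  Check: 19²=361, 90·2²=360, difference 1.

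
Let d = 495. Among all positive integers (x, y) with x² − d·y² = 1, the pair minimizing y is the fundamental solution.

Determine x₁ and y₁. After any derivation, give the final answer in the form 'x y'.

89 4

√495 = [22; 4,44, …], period ℓ=2 (even) → k=1
k=0  a_k=22  p_k/q_k = 22/1
k=1  a_k=4  p_k/q_k = 89/4
fundamental: x₁=89, y₁=4  (since 7921 − 495·16 = 1)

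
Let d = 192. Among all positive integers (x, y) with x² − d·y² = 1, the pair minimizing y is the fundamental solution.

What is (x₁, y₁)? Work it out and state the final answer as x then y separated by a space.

√192 → a₀=13, period (1,5,1,26); ℓ=4 even so k=3
a_0=13:  p_0=13·1+0=13,  q_0=13·0+1=1
a_1=1:  p_1=1·13+1=14,  q_1=1·1+0=1
a_2=5:  p_2=5·14+13=83,  q_2=5·1+1=6
a_3=1:  p_3=1·83+14=97,  q_3=1·6+1=7
fundamental: x₁=97, y₁=7  (since 9409 − 192·49 = 1)

97 7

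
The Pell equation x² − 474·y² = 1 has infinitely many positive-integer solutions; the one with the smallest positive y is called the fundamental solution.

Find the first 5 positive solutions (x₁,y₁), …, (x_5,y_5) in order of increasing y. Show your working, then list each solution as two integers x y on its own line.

193549 8890
74922430801 3441301220
29002323118011949 1332120819650670
11226741274261267003201 515661305041693754440
4345849093754985611287088749 199611459857697448136564450

√474 → a₀=21, period (1,3,2,1,1,…,3,1,42); ℓ=14 even so k=13
a_0=21:  p_0=21·1+0=21,  q_0=21·0+1=1
a_1=1:  p_1=1·21+1=22,  q_1=1·1+0=1
a_2=3:  p_2=3·22+21=87,  q_2=3·1+1=4
a_3=2:  p_3=2·87+22=196,  q_3=2·4+1=9
…
a_7=6:  p_7=6·762+479=5051,  q_7=6·35+22=232
a_8=1:  p_8=1·5051+762=5813,  q_8=1·232+35=267
a_9=1:  p_9=1·5813+5051=10864,  q_9=1·267+232=499
a_10=1:  p_10=1·10864+5813=16677,  q_10=1·499+267=766
a_11=2:  p_11=2·16677+10864=44218,  q_11=2·766+499=2031
a_12=3:  p_12=3·44218+16677=149331,  q_12=3·2031+766=6859
a_13=1:  p_13=1·149331+44218=193549,  q_13=1·6859+2031=8890
→ (193549, 8890).  Check: 193549²=37461215401, 474·8890²=37461215400, difference 1.
(193549+8890√474)^2 = 74922430801 + 3441301220√474
(193549+8890√474)^3 = 29002323118011949 + 1332120819650670√474
(193549+8890√474)^4 = 11226741274261267003201 + 515661305041693754440√474
(193549+8890√474)^5 = 4345849093754985611287088749 + 199611459857697448136564450√474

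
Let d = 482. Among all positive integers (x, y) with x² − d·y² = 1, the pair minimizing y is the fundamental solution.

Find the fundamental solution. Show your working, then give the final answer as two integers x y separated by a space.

483 22

d=482: √d = [21; 1,20,1,42] (ℓ=4, even), read p_3/q_3
i=0: a=21 ⇒ p=21, q=1
…
i=2: a=20 ⇒ p=461, q=21
i=3: a=1 ⇒ p=483, q=22
→ (483, 22).  Check: 483²=233289, 482·22²=233288, difference 1.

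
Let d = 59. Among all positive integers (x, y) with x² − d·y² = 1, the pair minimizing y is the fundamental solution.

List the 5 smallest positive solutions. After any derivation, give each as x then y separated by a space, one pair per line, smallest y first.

[7; 1,2,7,2,1,14] for √59; ℓ=6 ⇒ convergent index 5
k=0  a_k=7  p_k/q_k = 7/1
k=1  a_k=1  p_k/q_k = 8/1
k=2  a_k=2  p_k/q_k = 23/3
k=3  a_k=7  p_k/q_k = 169/22
k=4  a_k=2  p_k/q_k = 361/47
k=5  a_k=1  p_k/q_k = 530/69
(x₁, y₁) = (530, 69);  530² − 59·69² = 1 ✓
n=2: (530,69)∘(530,69) = (530·530+59·69·69, 530·69+69·530) = (561799,73140)
n=3: (561799,73140)∘(530,69) = (530·561799+59·69·73140, 530·73140+69·561799) = (595506410,77528331)
n=4: (595506410,77528331)∘(530,69) = (530·595506410+59·69·77528331, 530·77528331+69·595506410) = (631236232801,82179957720)
n=5: (631236232801,82179957720)∘(530,69) = (530·631236232801+59·69·82179957720, 530·82179957720+69·631236232801) = (669109811262650,87110677654869)

530 69
561799 73140
595506410 77528331
631236232801 82179957720
669109811262650 87110677654869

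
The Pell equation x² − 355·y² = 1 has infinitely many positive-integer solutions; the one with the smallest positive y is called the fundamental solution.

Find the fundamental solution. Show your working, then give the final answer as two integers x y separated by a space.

[18; 1,5,3,3,1,6,1,3,3,5,1,36] for √355; ℓ=12 ⇒ convergent index 11
step 0: (18, 1)  from 18·(1,0) + (0,1)
step 1: (19, 1)  from 1·(18,1) + (1,0)
step 2: (113, 6)  from 5·(19,1) + (18,1)
…
step 6: (10457, 555)  from 6·(1545,82) + (1187,63)
…
step 8: (46463, 2466)  from 3·(12002,637) + (10457,555)
…
step 10: (803418, 42641)  from 5·(151391,8035) + (46463,2466)
step 11: (954809, 50676)  from 1·(803418,42641) + (151391,8035)
(x₁, y₁) = (954809, 50676);  954809² − 355·50676² = 1 ✓

954809 50676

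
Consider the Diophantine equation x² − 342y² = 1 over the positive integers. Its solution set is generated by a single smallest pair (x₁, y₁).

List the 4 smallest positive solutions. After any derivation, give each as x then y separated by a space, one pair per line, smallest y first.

d=342: √d = [18; 2,36] (ℓ=2, even), read p_1/q_1
k=0  a_k=18  p_k/q_k = 18/1
k=1  a_k=2  p_k/q_k = 37/2
→ (37, 2).  Check: 37²=1369, 342·2²=1368, difference 1.
k=2:  x_2 = 37·37+342·2·2 = 2737,  y_2 = 37·2+2·37 = 148
k=3:  x_3 = 37·2737+342·2·148 = 202501,  y_3 = 37·148+2·2737 = 10950
k=4:  x_4 = 37·202501+342·2·10950 = 14982337,  y_4 = 37·10950+2·202501 = 810152

37 2
2737 148
202501 10950
14982337 810152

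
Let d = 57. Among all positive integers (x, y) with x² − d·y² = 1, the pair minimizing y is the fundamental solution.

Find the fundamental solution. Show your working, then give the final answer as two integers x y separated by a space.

151 20

[7; 1,1,4,1,1,14] for √57; ℓ=6 ⇒ convergent index 5
step 0: (7, 1)  from 7·(1,0) + (0,1)
…
step 3: (68, 9)  from 4·(15,2) + (8,1)
step 4: (83, 11)  from 1·(68,9) + (15,2)
step 5: (151, 20)  from 1·(83,11) + (68,9)
(x₁, y₁) = (151, 20);  151² − 57·20² = 1 ✓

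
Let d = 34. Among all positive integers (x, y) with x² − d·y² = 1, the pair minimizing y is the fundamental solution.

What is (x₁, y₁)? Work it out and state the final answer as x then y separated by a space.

35 6

√34 = [5; 1,4,1,10, …], period ℓ=4 (even) → k=3
step 0: (5, 1)  from 5·(1,0) + (0,1)
step 1: (6, 1)  from 1·(5,1) + (1,0)
step 2: (29, 5)  from 4·(6,1) + (5,1)
step 3: (35, 6)  from 1·(29,5) + (6,1)
(x₁, y₁) = (35, 6);  35² − 34·6² = 1 ✓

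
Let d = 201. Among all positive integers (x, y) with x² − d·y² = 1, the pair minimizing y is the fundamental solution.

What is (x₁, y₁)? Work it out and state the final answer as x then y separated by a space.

515095 36332

√201 = [14; 5,1,1,1,2,…,1,5,28, …], period ℓ=14 (even) → k=13
step 0: (14, 1)  from 14·(1,0) + (0,1)
step 1: (71, 5)  from 5·(14,1) + (1,0)
step 2: (85, 6)  from 1·(71,5) + (14,1)
…
step 4: (241, 17)  from 1·(156,11) + (85,6)
…
step 6: (879, 62)  from 1·(638,45) + (241,17)
step 7: (7670, 541)  from 8·(879,62) + (638,45)
…
step 12: (91402, 6447)  from 1·(58085,4097) + (33317,2350)
step 13: (515095, 36332)  from 5·(91402,6447) + (58085,4097)
fundamental: x₁=515095, y₁=36332  (since 265322859025 − 201·1320014224 = 1)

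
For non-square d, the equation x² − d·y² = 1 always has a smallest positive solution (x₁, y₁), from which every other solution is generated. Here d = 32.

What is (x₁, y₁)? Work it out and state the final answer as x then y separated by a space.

d=32: √d = [5; 1,1,1,10] (ℓ=4, even), read p_3/q_3
a_0=5:  p_0=5·1+0=5,  q_0=5·0+1=1
…
a_2=1:  p_2=1·6+5=11,  q_2=1·1+1=2
a_3=1:  p_3=1·11+6=17,  q_3=1·2+1=3
→ (17, 3).  Check: 17²=289, 32·3²=288, difference 1.

17 3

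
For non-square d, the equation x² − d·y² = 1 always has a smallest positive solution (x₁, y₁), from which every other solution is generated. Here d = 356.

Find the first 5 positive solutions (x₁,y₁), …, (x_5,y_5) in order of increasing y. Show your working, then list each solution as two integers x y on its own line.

500001 26500
500002000001 26500053000
500003000004500001 26500106000079500
500004000010000008000001 26500159000265000106000
500005000017500025000012500001 26500212000556500530000132500

[18; 1,6,1,1,2,…,6,1,36] for √356; ℓ=14 ⇒ convergent index 13
k=0  a_k=18  p_k/q_k = 18/1
…
k=2  a_k=6  p_k/q_k = 132/7
k=3  a_k=1  p_k/q_k = 151/8
…
k=9  a_k=2  p_k/q_k = 28151/1492
…
k=12  a_k=6  p_k/q_k = 433982/23001
k=13  a_k=1  p_k/q_k = 500001/26500
→ (500001, 26500).  Check: 500001²=250001000001, 356·26500²=250001000000, difference 1.
n=2: (500001,26500)∘(500001,26500) = (500001·500001+356·26500·26500, 500001·26500+26500·500001) = (500002000001,26500053000)
n=3: (500002000001,26500053000)∘(500001,26500) = (500001·500002000001+356·26500·26500053000, 500001·26500053000+26500·500002000001) = (500003000004500001,26500106000079500)
n=4: (500003000004500001,26500106000079500)∘(500001,26500) = (500001·500003000004500001+356·26500·26500106000079500, 500001·26500106000079500+26500·500003000004500001) = (500004000010000008000001,26500159000265000106000)
n=5: (500004000010000008000001,26500159000265000106000)∘(500001,26500) = (500001·500004000010000008000001+356·26500·26500159000265000106000, 500001·26500159000265000106000+26500·500004000010000008000001) = (500005000017500025000012500001,26500212000556500530000132500)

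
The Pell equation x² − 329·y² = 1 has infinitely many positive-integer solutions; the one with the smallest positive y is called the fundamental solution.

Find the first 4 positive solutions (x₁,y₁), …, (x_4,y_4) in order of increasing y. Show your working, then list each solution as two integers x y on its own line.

2376415 131016
11294696504449 622696775280
53681772387237964255 2959571914453911384
255140338255224918953587201 14066342182173360946441440

d=329: √d = [18; 7,4,2,1,1,4,1,1,2,4,7,36] (ℓ=12, even), read p_11/q_11
i=0: a=18 ⇒ p=18, q=1
…
i=3: a=2 ⇒ p=1179, q=65
…
i=6: a=4 ⇒ p=13241, q=730
i=7: a=1 ⇒ p=16125, q=889
i=8: a=1 ⇒ p=29366, q=1619
…
i=10: a=4 ⇒ p=328794, q=18127
i=11: a=7 ⇒ p=2376415, q=131016
→ (2376415, 131016).  Check: 2376415²=5647348252225, 329·131016²=5647348252224, difference 1.
(x_2, y_2) = (2376415·2376415 + 329·131016·131016, 2376415·131016 + 131016·2376415) = (11294696504449, 622696775280)
(x_3, y_3) = (2376415·11294696504449 + 329·131016·622696775280, 2376415·622696775280 + 131016·11294696504449) = (53681772387237964255, 2959571914453911384)
(x_4, y_4) = (2376415·53681772387237964255 + 329·131016·2959571914453911384, 2376415·2959571914453911384 + 131016·53681772387237964255) = (255140338255224918953587201, 14066342182173360946441440)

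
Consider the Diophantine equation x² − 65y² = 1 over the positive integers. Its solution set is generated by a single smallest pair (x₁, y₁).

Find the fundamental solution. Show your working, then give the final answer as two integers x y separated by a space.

√65 = [8; 16, …], period ℓ=1 (odd) → k=1
i=0: a=8 ⇒ p=8, q=1
i=1: a=16 ⇒ p=129, q=16
→ (129, 16).  Check: 129²=16641, 65·16²=16640, difference 1.

129 16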